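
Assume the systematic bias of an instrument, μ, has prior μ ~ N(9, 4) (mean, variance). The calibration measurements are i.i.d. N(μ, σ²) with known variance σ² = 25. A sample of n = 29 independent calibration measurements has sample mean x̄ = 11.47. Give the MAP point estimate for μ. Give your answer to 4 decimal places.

μ̂_MAP = 11.0321

n = 29, x̄ = 11.47.
For a Normal prior and Normal likelihood with known variance, the posterior is Normal; its mode equals its mean, the precision-weighted average.
Prior precision 1/σ₀² = 1/4 = 0.25; data precision n/σ² = 29/25 = 1.16.
μ̂ = (0.25·9 + 1.16·11.47) / (0.25 + 1.16) = 15.5552/1.41 = 38888/3525 ≈ 11.0321.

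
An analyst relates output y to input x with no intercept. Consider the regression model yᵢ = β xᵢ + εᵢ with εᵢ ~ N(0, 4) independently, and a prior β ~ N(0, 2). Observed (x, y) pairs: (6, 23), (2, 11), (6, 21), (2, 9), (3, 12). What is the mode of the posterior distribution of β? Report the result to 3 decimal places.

log p(β | y) = −Σ(yᵢ − βxᵢ)²/(2·4) − β²/(2·2) + const.
Setting the derivative to zero: Σxᵢ(yᵢ − βxᵢ)/4 − β/2 = 0, so β = Σxᵢyᵢ / (Σxᵢ² + σ²/τ²).
Σxᵢyᵢ = 6·23 + 2·11 + 6·21 + 2·9 + 3·12 = 340; Σxᵢ² = 89; σ²/τ² = 2.
β̂_MAP = 340 / (89 + 2) = 340/91 ≈ 3.736.

β̂_MAP = 3.736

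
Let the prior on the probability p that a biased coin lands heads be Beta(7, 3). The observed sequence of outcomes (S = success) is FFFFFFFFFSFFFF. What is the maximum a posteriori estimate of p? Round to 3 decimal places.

p̂_MAP = 0.318

Prior: Beta(7, 3).
Data: 1 success in 14 trials (from the sequence). The binomial likelihood contributes p(1−p)^13, so the posterior is Beta(7+1, 3+13) = Beta(8, 16).
For Beta(a, b) with a, b > 1 the mode is (a−1)/(a+b−2) = 7/22 ≈ 0.318.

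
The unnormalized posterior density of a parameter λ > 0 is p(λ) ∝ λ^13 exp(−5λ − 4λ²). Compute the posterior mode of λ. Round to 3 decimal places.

ℓ'(λ) = 13/λ − 5 − 8λ. Setting this to zero and multiplying by λ: 8λ² + 5λ − 13 = 0.
λ = (−5 + √(5² + 4·8·13)) / (2·8) = (−5 + √441) / 16 = (−5 + 21)/16 = 1.
ℓ''(λ) = −13/λ² − 8 < 0, confirming a maximum.

λ̂_MAP = 1.000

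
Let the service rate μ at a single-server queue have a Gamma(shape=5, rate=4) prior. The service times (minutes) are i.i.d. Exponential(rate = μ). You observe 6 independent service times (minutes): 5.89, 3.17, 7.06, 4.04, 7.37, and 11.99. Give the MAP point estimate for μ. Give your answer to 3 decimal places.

μ̂_MAP = 0.230

The Exponential(rate=μ) likelihood is ∝ μ^n e^(−μΣtᵢ). Here n = 6 and Σtᵢ = 5.89 + 3.17 + 7.06 + 4.04 + 7.37 + 11.99 = 39.52.
Posterior ∝ μ^4e^(−4μ) · μ^6e^(−39.52μ) = μ^10e^(−43.52μ), i.e. Gamma(11, 43.52).
Mode = (a−1)/b = 10/43.52 ≈ 0.230.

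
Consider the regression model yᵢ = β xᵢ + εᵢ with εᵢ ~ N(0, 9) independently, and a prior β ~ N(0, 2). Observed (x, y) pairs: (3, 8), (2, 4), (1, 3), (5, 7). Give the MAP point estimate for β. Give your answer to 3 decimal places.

β̂_MAP = 1.609

log p(β | y) = −Σ(yᵢ − βxᵢ)²/(2·9) − β²/(2·2) + const.
Setting the derivative to zero: Σxᵢ(yᵢ − βxᵢ)/9 − β/2 = 0, so β = Σxᵢyᵢ / (Σxᵢ² + σ²/τ²).
Σxᵢyᵢ = 3·8 + 2·4 + 1·3 + 5·7 = 70; Σxᵢ² = 39; σ²/τ² = 4.5.
β̂_MAP = 70 / (39 + 4.5) = 70/43.5 ≈ 1.609.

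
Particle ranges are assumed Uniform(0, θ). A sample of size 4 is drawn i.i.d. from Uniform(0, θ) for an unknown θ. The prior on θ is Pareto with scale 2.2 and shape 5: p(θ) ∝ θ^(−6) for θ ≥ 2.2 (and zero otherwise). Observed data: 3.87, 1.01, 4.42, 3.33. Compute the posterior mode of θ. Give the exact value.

The Uniform(0, θ) likelihood is θ^(−n) for θ ≥ max(xᵢ), zero otherwise. Here max(xᵢ) = 4.42.
Posterior ∝ θ^(−6) · θ^(−4) = θ^(−10) on θ ≥ max(2.2, 4.42) = 4.42.
This density is strictly decreasing in θ, so the posterior mode lies at the lower boundary of the support.

θ̂_MAP = 4.42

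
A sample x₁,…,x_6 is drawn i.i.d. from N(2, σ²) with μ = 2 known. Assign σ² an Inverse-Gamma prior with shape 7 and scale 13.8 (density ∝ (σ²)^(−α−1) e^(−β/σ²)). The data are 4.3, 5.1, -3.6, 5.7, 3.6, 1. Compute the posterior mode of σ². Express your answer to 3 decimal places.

Sum of squared deviations about the known mean: SS = (4.3−2)² + (5.1−2)² + (-3.6−2)² + (5.7−2)² + (3.6−2)² + (1−2)² = 63.51.
The Normal likelihood contributes (σ²)^(−n/2) exp(−SS/(2σ²)), so the posterior is Inverse-Gamma(α + n/2, β + SS/2) = Inverse-Gamma(10, 45.555).
The mode of Inverse-Gamma(a, b) is b/(a+1) = 45.555/11 ≈ 4.141.

σ̂²_MAP = 4.141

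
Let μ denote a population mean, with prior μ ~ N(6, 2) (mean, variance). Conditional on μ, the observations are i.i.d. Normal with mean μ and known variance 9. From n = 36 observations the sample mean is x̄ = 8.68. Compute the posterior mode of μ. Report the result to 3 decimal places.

n = 36, x̄ = 8.68.
For a Normal prior and Normal likelihood with known variance, the posterior is Normal; its mode equals its mean, the precision-weighted average.
Prior precision 1/σ₀² = 1/2 = 0.5; data precision n/σ² = 36/9 = 4.
μ̂ = (0.5·6 + 4·8.68) / (0.5 + 4) = 37.72/4.5 = 1886/225 ≈ 8.382.

μ̂_MAP = 8.382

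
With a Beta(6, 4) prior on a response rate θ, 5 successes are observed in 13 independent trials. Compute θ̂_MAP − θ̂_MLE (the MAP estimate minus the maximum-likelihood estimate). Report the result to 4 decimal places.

Posterior is Beta(11, 12); MAP = (11−1)/(23−2) = 10/21 ≈ 0.47619.
MLE ignores the prior: θ̂_MLE = k/n = 5/13 ≈ 0.38462.
Difference = 10/21 − 5/13 = 25/273 ≈ 0.0916.

MAP − MLE = 0.0916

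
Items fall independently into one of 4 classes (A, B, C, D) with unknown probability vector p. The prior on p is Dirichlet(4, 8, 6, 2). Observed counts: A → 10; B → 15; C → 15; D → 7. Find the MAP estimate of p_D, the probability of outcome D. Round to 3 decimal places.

MAP estimate of p_D = 0.127

The posterior is Dirichlet(αᵢ + nᵢ) = Dirichlet(14, 23, 21, 9).
For a Dirichlet(a₁,…,a_K) with all aᵢ > 1, the mode has j-th component (aⱼ − 1)/(Σaᵢ − K).
Here Σaᵢ = 67 and K = 4, so p_D = (9 − 1)/(67 − 4) = 8/63 ≈ 0.127.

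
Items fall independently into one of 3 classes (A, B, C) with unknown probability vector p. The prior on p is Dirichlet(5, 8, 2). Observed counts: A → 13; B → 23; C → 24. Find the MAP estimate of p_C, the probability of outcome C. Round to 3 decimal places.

MAP estimate of p_C = 0.347

The posterior is Dirichlet(αᵢ + nᵢ) = Dirichlet(18, 31, 26).
For a Dirichlet(a₁,…,a_K) with all aᵢ > 1, the mode has j-th component (aⱼ − 1)/(Σaᵢ − K).
Here Σaᵢ = 75 and K = 3, so p_C = (26 − 1)/(75 − 3) = 25/72 ≈ 0.347.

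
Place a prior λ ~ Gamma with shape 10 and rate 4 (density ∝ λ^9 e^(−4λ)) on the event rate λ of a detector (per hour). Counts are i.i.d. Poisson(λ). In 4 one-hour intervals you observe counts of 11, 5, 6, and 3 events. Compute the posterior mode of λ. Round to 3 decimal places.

Σxᵢ = 11+5+6+3 = 25, with n = 4.
Posterior ∝ λ^9e^(−4λ) · λ^25e^(−4λ) = λ^34e^(−8λ), i.e. Gamma(shape=35, rate=8).
The mode of a Gamma(a, b) with a ≥ 1 (shape–rate) is (a−1)/b = 34/8 ≈ 4.250.

λ̂_MAP = 4.250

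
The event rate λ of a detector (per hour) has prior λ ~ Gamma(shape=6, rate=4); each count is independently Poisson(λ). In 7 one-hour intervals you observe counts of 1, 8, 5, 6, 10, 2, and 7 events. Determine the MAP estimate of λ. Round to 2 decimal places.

Σxᵢ = 1+8+5+6+10+2+7 = 39, with n = 7.
Posterior ∝ λ^5e^(−4λ) · λ^39e^(−7λ) = λ^44e^(−11λ), i.e. Gamma(shape=45, rate=11).
The mode of a Gamma(a, b) with a ≥ 1 (shape–rate) is (a−1)/b = 44/11 ≈ 4.00.

λ̂_MAP = 4.00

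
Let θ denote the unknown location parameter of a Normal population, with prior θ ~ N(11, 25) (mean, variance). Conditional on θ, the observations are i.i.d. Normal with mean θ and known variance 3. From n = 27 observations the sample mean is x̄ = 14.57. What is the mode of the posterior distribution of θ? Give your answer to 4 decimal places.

θ̂_MAP = 14.5542

n = 27, x̄ = 14.57.
For a Normal prior and Normal likelihood with known variance, the posterior is Normal; its mode equals its mean, the precision-weighted average.
Prior precision 1/σ₀² = 1/25 = 0.04; data precision n/σ² = 27/3 = 9.
θ̂ = (0.04·11 + 9·14.57) / (0.04 + 9) = 131.57/9.04 = 13157/904 ≈ 14.5542.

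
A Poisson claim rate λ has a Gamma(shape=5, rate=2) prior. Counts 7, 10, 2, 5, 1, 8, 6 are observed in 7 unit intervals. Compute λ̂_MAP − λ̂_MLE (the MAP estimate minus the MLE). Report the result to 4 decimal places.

MAP − MLE = -0.7937

Σxᵢ = 39. Posterior is Gamma(44, 9); MAP = (44−1)/9 = 43/9 ≈ 4.77778.
MLE = x̄ = 39/7 ≈ 5.57143.
Difference = 43/9 − 39/7 = -50/63 ≈ -0.7937.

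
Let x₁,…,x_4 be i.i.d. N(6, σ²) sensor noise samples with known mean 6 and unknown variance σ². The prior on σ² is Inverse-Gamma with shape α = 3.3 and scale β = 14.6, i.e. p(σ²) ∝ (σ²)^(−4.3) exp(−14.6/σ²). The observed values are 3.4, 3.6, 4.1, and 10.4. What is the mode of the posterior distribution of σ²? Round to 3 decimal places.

σ̂²_MAP = 5.134

Sum of squared deviations about the known mean: SS = (3.4−6)² + (3.6−6)² + (4.1−6)² + (10.4−6)² = 35.49.
The Normal likelihood contributes (σ²)^(−n/2) exp(−SS/(2σ²)), so the posterior is Inverse-Gamma(α + n/2, β + SS/2) = Inverse-Gamma(5.3, 32.345).
The mode of Inverse-Gamma(a, b) is b/(a+1) = 32.345/6.3 ≈ 5.134.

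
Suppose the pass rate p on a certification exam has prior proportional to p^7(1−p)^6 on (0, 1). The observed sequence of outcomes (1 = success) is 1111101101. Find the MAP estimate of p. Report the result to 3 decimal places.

The prior density ∝ p^7(1−p)^6 is the kernel of Beta(8, 7).
Data: 8 successes in 10 trials (from the sequence). The binomial likelihood contributes p^8(1−p)^2, so the posterior is Beta(8+8, 7+2) = Beta(16, 9).
For Beta(a, b) with a, b > 1 the mode is (a−1)/(a+b−2) = 15/23 ≈ 0.652.

p̂_MAP = 0.652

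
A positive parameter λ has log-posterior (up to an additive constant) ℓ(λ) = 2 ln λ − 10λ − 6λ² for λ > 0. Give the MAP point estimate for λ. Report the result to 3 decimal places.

λ̂_MAP = 0.167

ℓ'(λ) = 2/λ − 10 − 12λ. Setting this to zero and multiplying by λ: 12λ² + 10λ − 2 = 0.
λ = (−10 + √(10² + 4·12·2)) / (2·12) = (−10 + √196) / 24 = (−10 + 14)/24 = 1/6.
ℓ''(λ) = −2/λ² − 12 < 0, confirming a maximum.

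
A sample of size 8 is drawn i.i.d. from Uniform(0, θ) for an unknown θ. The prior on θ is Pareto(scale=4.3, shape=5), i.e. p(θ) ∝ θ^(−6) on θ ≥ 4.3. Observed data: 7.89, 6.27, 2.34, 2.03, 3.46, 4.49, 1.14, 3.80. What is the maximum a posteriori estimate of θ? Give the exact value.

The Uniform(0, θ) likelihood is θ^(−n) for θ ≥ max(xᵢ), zero otherwise. Here max(xᵢ) = 7.89.
Posterior ∝ θ^(−6) · θ^(−8) = θ^(−14) on θ ≥ max(4.3, 7.89) = 7.89.
This density is strictly decreasing in θ, so the posterior mode lies at the lower boundary of the support.

θ̂_MAP = 7.89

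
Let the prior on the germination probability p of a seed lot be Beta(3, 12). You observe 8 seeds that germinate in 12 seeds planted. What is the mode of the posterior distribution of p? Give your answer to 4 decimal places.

Prior: Beta(3, 12).
Data: 8 successes in 12 trials. The binomial likelihood contributes p^8(1−p)^4, so the posterior is Beta(3+8, 12+4) = Beta(11, 16).
For Beta(a, b) with a, b > 1 the mode is (a−1)/(a+b−2) = 10/25 ≈ 0.4000.

p̂_MAP = 0.4000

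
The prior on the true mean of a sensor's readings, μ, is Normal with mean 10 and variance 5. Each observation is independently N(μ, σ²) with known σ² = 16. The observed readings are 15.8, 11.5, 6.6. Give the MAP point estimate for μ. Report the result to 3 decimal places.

μ̂_MAP = 10.629

n = 3; x̄ = (15.8 + 11.5 + 6.6)/3 = 33.9/3 = 11.3.
For a Normal prior and Normal likelihood with known variance, the posterior is Normal; its mode equals its mean, the precision-weighted average.
Prior precision 1/σ₀² = 1/5 = 0.2; data precision n/σ² = 3/16 = 0.1875.
μ̂ = (0.2·10 + 0.1875·11.3) / (0.2 + 0.1875) = 4.11875/0.3875 = 659/62 ≈ 10.629.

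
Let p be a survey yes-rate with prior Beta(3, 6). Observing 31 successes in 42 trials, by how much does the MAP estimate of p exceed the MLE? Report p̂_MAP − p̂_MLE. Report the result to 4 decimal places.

Posterior is Beta(34, 17); MAP = (34−1)/(51−2) = 33/49 ≈ 0.67347.
MLE ignores the prior: p̂_MLE = k/n = 31/42 ≈ 0.73810.
Difference = 33/49 − 31/42 = -19/294 ≈ -0.0646.

MAP − MLE = -0.0646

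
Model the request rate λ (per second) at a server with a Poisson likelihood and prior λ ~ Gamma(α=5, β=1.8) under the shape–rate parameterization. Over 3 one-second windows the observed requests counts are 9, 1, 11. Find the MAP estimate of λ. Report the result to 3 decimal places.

λ̂_MAP = 5.208

Σxᵢ = 9+1+11 = 21, with n = 3.
Posterior ∝ λ^4e^(−1.8λ) · λ^21e^(−3λ) = λ^25e^(−4.8λ), i.e. Gamma(shape=26, rate=4.8).
The mode of a Gamma(a, b) with a ≥ 1 (shape–rate) is (a−1)/b = 25/4.8 ≈ 5.208.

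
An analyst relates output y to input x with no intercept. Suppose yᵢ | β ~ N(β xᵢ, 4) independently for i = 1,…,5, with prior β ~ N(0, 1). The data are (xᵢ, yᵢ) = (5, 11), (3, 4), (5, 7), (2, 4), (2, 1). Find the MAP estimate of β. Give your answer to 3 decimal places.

β̂_MAP = 1.577

log p(β | y) = −Σ(yᵢ − βxᵢ)²/(2·4) − β²/(2·1) + const.
Setting the derivative to zero: Σxᵢ(yᵢ − βxᵢ)/4 − β/1 = 0, so β = Σxᵢyᵢ / (Σxᵢ² + σ²/τ²).
Σxᵢyᵢ = 5·11 + 3·4 + 5·7 + 2·4 + 2·1 = 112; Σxᵢ² = 67; σ²/τ² = 4.
β̂_MAP = 112 / (67 + 4) = 112/71 ≈ 1.577.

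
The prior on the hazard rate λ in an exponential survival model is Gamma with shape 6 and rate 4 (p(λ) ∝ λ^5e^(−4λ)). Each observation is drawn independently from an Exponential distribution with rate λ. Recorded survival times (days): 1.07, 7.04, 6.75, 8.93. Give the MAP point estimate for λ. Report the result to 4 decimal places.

The Exponential(rate=λ) likelihood is ∝ λ^n e^(−λΣtᵢ). Here n = 4 and Σtᵢ = 1.07 + 7.04 + 6.75 + 8.93 = 23.79.
Posterior ∝ λ^5e^(−4λ) · λ^4e^(−23.79λ) = λ^9e^(−27.79λ), i.e. Gamma(10, 27.79).
Mode = (a−1)/b = 9/27.79 ≈ 0.3239.

λ̂_MAP = 0.3239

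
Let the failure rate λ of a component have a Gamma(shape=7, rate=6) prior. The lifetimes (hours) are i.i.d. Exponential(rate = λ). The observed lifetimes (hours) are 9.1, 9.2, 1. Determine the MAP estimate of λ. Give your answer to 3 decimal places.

The Exponential(rate=λ) likelihood is ∝ λ^n e^(−λΣtᵢ). Here n = 3 and Σtᵢ = 9.1 + 9.2 + 1 = 19.3.
Posterior ∝ λ^6e^(−6λ) · λ^3e^(−19.3λ) = λ^9e^(−25.3λ), i.e. Gamma(10, 25.3).
Mode = (a−1)/b = 9/25.3 ≈ 0.356.

λ̂_MAP = 0.356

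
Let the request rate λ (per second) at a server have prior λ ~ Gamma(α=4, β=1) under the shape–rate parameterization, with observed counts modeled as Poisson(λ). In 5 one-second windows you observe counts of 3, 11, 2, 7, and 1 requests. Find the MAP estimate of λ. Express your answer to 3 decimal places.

Σxᵢ = 3+11+2+7+1 = 24, with n = 5.
Posterior ∝ λ^3e^(−1λ) · λ^24e^(−5λ) = λ^27e^(−6λ), i.e. Gamma(shape=28, rate=6).
The mode of a Gamma(a, b) with a ≥ 1 (shape–rate) is (a−1)/b = 27/6 ≈ 4.500.

λ̂_MAP = 4.500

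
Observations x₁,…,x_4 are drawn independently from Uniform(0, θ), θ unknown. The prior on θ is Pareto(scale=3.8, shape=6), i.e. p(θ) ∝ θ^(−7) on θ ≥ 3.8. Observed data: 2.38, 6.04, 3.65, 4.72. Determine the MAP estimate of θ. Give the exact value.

The Uniform(0, θ) likelihood is θ^(−n) for θ ≥ max(xᵢ), zero otherwise. Here max(xᵢ) = 6.04.
Posterior ∝ θ^(−7) · θ^(−4) = θ^(−11) on θ ≥ max(3.8, 6.04) = 6.04.
This density is strictly decreasing in θ, so the posterior mode lies at the lower boundary of the support.

θ̂_MAP = 6.04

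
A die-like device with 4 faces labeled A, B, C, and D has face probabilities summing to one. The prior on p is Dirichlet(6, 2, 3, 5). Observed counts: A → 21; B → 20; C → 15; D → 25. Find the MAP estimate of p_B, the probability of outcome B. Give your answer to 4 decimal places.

The posterior is Dirichlet(αᵢ + nᵢ) = Dirichlet(27, 22, 18, 30).
For a Dirichlet(a₁,…,a_K) with all aᵢ > 1, the mode has j-th component (aⱼ − 1)/(Σaᵢ − K).
Here Σaᵢ = 97 and K = 4, so p_B = (22 − 1)/(97 − 4) = 21/93 ≈ 0.2258.

MAP estimate of p_B = 0.2258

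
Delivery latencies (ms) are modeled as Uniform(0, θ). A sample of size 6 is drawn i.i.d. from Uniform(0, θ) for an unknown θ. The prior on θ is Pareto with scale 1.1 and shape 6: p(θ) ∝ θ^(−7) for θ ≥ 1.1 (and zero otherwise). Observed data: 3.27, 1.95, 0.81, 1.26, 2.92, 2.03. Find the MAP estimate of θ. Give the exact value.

The Uniform(0, θ) likelihood is θ^(−n) for θ ≥ max(xᵢ), zero otherwise. Here max(xᵢ) = 3.27.
Posterior ∝ θ^(−7) · θ^(−6) = θ^(−13) on θ ≥ max(1.1, 3.27) = 3.27.
This density is strictly decreasing in θ, so the posterior mode lies at the lower boundary of the support.

θ̂_MAP = 3.27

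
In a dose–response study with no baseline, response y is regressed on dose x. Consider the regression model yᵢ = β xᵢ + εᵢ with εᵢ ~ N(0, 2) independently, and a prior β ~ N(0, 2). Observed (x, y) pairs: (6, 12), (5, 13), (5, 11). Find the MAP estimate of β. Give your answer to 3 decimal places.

β̂_MAP = 2.207

log p(β | y) = −Σ(yᵢ − βxᵢ)²/(2·2) − β²/(2·2) + const.
Setting the derivative to zero: Σxᵢ(yᵢ − βxᵢ)/2 − β/2 = 0, so β = Σxᵢyᵢ / (Σxᵢ² + σ²/τ²).
Σxᵢyᵢ = 6·12 + 5·13 + 5·11 = 192; Σxᵢ² = 86; σ²/τ² = 1.
β̂_MAP = 192 / (86 + 1) = 192/87 ≈ 2.207.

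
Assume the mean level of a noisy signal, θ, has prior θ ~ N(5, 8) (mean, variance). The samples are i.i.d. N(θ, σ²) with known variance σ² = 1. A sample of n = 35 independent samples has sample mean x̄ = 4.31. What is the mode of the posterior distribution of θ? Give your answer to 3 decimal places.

θ̂_MAP = 4.312

n = 35, x̄ = 4.31.
For a Normal prior and Normal likelihood with known variance, the posterior is Normal; its mode equals its mean, the precision-weighted average.
Prior precision 1/σ₀² = 1/8 = 0.125; data precision n/σ² = 35/1 = 35.
θ̂ = (0.125·5 + 35·4.31) / (0.125 + 35) = 151.475/35.125 = 6059/1405 ≈ 4.312.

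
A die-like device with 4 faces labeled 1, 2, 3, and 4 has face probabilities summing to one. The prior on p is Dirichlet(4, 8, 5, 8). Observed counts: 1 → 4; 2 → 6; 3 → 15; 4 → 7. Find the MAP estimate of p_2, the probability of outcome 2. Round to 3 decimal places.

The posterior is Dirichlet(αᵢ + nᵢ) = Dirichlet(8, 14, 20, 15).
For a Dirichlet(a₁,…,a_K) with all aᵢ > 1, the mode has j-th component (aⱼ − 1)/(Σaᵢ − K).
Here Σaᵢ = 57 and K = 4, so p_2 = (14 − 1)/(57 − 4) = 13/53 ≈ 0.245.

MAP estimate: 0.245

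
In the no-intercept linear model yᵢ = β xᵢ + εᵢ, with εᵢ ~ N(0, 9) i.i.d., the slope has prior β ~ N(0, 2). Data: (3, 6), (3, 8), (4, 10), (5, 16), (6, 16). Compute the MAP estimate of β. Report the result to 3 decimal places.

β̂_MAP = 2.593

log p(β | y) = −Σ(yᵢ − βxᵢ)²/(2·9) − β²/(2·2) + const.
Setting the derivative to zero: Σxᵢ(yᵢ − βxᵢ)/9 − β/2 = 0, so β = Σxᵢyᵢ / (Σxᵢ² + σ²/τ²).
Σxᵢyᵢ = 3·6 + 3·8 + 4·10 + 5·16 + 6·16 = 258; Σxᵢ² = 95; σ²/τ² = 4.5.
β̂_MAP = 258 / (95 + 4.5) = 258/99.5 ≈ 2.593.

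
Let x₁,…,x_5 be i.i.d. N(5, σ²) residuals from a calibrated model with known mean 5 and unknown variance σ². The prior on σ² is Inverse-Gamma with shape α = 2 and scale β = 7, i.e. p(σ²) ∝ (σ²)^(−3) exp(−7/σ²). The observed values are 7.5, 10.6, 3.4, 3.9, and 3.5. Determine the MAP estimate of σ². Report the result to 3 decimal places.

Sum of squared deviations about the known mean: SS = (7.5−5)² + (10.6−5)² + (3.4−5)² + (3.9−5)² + (3.5−5)² = 43.63.
The Normal likelihood contributes (σ²)^(−n/2) exp(−SS/(2σ²)), so the posterior is Inverse-Gamma(α + n/2, β + SS/2) = Inverse-Gamma(4.5, 28.815).
The mode of Inverse-Gamma(a, b) is b/(a+1) = 28.815/5.5 ≈ 5.239.

σ̂²_MAP = 5.239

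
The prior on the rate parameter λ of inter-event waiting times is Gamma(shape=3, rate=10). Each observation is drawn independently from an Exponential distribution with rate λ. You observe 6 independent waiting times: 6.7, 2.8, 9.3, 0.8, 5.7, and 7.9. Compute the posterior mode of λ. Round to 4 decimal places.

The Exponential(rate=λ) likelihood is ∝ λ^n e^(−λΣtᵢ). Here n = 6 and Σtᵢ = 6.7 + 2.8 + 9.3 + 0.8 + 5.7 + 7.9 = 33.2.
Posterior ∝ λ^2e^(−10λ) · λ^6e^(−33.2λ) = λ^8e^(−43.2λ), i.e. Gamma(9, 43.2).
Mode = (a−1)/b = 8/43.2 ≈ 0.1852.

λ̂_MAP = 0.1852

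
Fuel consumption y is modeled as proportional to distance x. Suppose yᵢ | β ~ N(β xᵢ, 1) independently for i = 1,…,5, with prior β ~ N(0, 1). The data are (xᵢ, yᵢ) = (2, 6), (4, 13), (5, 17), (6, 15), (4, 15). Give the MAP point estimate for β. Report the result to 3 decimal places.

log p(β | y) = −Σ(yᵢ − βxᵢ)²/(2·1) − β²/(2·1) + const.
Setting the derivative to zero: Σxᵢ(yᵢ − βxᵢ)/1 − β/1 = 0, so β = Σxᵢyᵢ / (Σxᵢ² + σ²/τ²).
Σxᵢyᵢ = 2·6 + 4·13 + 5·17 + 6·15 + 4·15 = 299; Σxᵢ² = 97; σ²/τ² = 1.
β̂_MAP = 299 / (97 + 1) = 299/98 ≈ 3.051.

β̂_MAP = 3.051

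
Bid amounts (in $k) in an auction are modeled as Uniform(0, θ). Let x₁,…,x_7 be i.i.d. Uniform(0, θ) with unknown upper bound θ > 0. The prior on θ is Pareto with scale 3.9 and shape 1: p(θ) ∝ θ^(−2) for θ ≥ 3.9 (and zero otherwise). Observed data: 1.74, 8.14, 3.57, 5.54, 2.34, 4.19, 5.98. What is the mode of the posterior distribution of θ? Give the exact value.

The Uniform(0, θ) likelihood is θ^(−n) for θ ≥ max(xᵢ), zero otherwise. Here max(xᵢ) = 8.14.
Posterior ∝ θ^(−2) · θ^(−7) = θ^(−9) on θ ≥ max(3.9, 8.14) = 8.14.
This density is strictly decreasing in θ, so the posterior mode lies at the lower boundary of the support.

θ̂_MAP = 8.14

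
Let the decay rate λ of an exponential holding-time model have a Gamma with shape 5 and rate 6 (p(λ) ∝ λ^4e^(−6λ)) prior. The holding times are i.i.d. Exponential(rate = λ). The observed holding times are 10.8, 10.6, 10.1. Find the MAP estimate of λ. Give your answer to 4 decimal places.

λ̂_MAP = 0.1867

The Exponential(rate=λ) likelihood is ∝ λ^n e^(−λΣtᵢ). Here n = 3 and Σtᵢ = 10.8 + 10.6 + 10.1 = 31.5.
Posterior ∝ λ^4e^(−6λ) · λ^3e^(−31.5λ) = λ^7e^(−37.5λ), i.e. Gamma(8, 37.5).
Mode = (a−1)/b = 7/37.5 ≈ 0.1867.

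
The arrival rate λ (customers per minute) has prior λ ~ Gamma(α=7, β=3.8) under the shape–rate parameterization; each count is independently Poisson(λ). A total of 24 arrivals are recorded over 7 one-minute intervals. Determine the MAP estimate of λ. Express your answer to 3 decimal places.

λ̂_MAP = 2.778

Σxᵢ = 24, n = 7.
Posterior ∝ λ^6e^(−3.8λ) · λ^24e^(−7λ) = λ^30e^(−10.8λ), i.e. Gamma(shape=31, rate=10.8).
The mode of a Gamma(a, b) with a ≥ 1 (shape–rate) is (a−1)/b = 30/10.8 ≈ 2.778.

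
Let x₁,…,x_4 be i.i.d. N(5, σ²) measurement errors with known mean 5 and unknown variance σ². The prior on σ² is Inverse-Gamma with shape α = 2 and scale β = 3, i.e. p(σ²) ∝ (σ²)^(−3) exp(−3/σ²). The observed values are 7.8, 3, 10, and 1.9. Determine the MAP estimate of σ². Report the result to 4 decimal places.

σ̂²_MAP = 5.2450

Sum of squared deviations about the known mean: SS = (7.8−5)² + (3−5)² + (10−5)² + (1.9−5)² = 46.45.
The Normal likelihood contributes (σ²)^(−n/2) exp(−SS/(2σ²)), so the posterior is Inverse-Gamma(α + n/2, β + SS/2) = Inverse-Gamma(4, 26.225).
The mode of Inverse-Gamma(a, b) is b/(a+1) = 26.225/5 ≈ 5.2450.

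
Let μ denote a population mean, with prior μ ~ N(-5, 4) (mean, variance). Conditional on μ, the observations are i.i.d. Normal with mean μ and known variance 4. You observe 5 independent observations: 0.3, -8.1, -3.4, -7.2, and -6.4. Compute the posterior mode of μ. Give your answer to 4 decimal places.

μ̂_MAP = -4.9667

n = 5; x̄ = (0.3 + (-8.1) + (-3.4) + (-7.2) + (-6.4))/5 = -24.8/5 = -4.96.
For a Normal prior and Normal likelihood with known variance, the posterior is Normal; its mode equals its mean, the precision-weighted average.
Prior precision 1/σ₀² = 1/4 = 0.25; data precision n/σ² = 5/4 = 1.25.
μ̂ = (0.25·(-5) + 1.25·(-4.96)) / (0.25 + 1.25) = (-7.45)/1.5 = -149/30 ≈ -4.9667.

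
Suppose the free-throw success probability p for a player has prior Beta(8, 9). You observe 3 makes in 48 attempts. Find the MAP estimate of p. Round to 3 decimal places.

p̂_MAP = 0.159

Prior: Beta(8, 9).
Data: 3 successes in 48 trials. The binomial likelihood contributes p^3(1−p)^45, so the posterior is Beta(8+3, 9+45) = Beta(11, 54).
For Beta(a, b) with a, b > 1 the mode is (a−1)/(a+b−2) = 10/63 ≈ 0.159.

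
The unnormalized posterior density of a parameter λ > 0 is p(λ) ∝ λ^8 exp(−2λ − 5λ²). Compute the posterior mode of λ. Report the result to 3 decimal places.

λ̂_MAP = 0.800

ℓ'(λ) = 8/λ − 2 − 10λ. Setting this to zero and multiplying by λ: 10λ² + 2λ − 8 = 0.
λ = (−2 + √(2² + 4·10·8)) / (2·10) = (−2 + √324) / 20 = (−2 + 18)/20 = 4/5.
ℓ''(λ) = −8/λ² − 10 < 0, confirming a maximum.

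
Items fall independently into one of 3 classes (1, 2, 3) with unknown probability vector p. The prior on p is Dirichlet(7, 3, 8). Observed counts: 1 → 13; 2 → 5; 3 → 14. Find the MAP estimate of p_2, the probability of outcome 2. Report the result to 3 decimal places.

MAP estimate: 0.149

The posterior is Dirichlet(αᵢ + nᵢ) = Dirichlet(20, 8, 22).
For a Dirichlet(a₁,…,a_K) with all aᵢ > 1, the mode has j-th component (aⱼ − 1)/(Σaᵢ − K).
Here Σaᵢ = 50 and K = 3, so p_2 = (8 − 1)/(50 − 3) = 7/47 ≈ 0.149.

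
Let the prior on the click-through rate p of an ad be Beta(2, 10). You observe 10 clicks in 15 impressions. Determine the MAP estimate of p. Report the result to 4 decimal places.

Prior: Beta(2, 10).
Data: 10 successes in 15 trials. The binomial likelihood contributes p^10(1−p)^5, so the posterior is Beta(2+10, 10+5) = Beta(12, 15).
For Beta(a, b) with a, b > 1 the mode is (a−1)/(a+b−2) = 11/25 ≈ 0.4400.

p̂_MAP = 0.4400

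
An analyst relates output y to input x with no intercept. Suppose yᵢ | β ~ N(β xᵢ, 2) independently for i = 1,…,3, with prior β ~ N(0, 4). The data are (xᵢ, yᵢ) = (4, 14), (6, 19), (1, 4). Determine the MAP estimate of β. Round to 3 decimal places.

β̂_MAP = 3.252

log p(β | y) = −Σ(yᵢ − βxᵢ)²/(2·2) − β²/(2·4) + const.
Setting the derivative to zero: Σxᵢ(yᵢ − βxᵢ)/2 − β/4 = 0, so β = Σxᵢyᵢ / (Σxᵢ² + σ²/τ²).
Σxᵢyᵢ = 4·14 + 6·19 + 1·4 = 174; Σxᵢ² = 53; σ²/τ² = 0.5.
β̂_MAP = 174 / (53 + 0.5) = 174/53.5 ≈ 3.252.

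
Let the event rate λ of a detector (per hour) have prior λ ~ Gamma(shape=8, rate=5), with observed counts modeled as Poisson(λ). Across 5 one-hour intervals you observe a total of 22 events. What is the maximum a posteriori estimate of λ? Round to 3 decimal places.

Σxᵢ = 22, n = 5.
Posterior ∝ λ^7e^(−5λ) · λ^22e^(−5λ) = λ^29e^(−10λ), i.e. Gamma(shape=30, rate=10).
The mode of a Gamma(a, b) with a ≥ 1 (shape–rate) is (a−1)/b = 29/10 ≈ 2.900.

λ̂_MAP = 2.900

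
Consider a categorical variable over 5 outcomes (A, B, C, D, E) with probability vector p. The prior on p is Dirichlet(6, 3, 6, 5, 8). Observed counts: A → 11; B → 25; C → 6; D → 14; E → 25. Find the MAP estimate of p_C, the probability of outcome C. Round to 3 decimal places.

The posterior is Dirichlet(αᵢ + nᵢ) = Dirichlet(17, 28, 12, 19, 33).
For a Dirichlet(a₁,…,a_K) with all aᵢ > 1, the mode has j-th component (aⱼ − 1)/(Σaᵢ − K).
Here Σaᵢ = 109 and K = 5, so p_C = (12 − 1)/(109 − 5) = 11/104 ≈ 0.106.

MAP estimate of p_C = 0.106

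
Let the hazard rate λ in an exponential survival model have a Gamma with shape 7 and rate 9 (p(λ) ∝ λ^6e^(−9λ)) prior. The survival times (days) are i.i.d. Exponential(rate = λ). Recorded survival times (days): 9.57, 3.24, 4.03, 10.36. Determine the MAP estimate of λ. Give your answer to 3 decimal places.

The Exponential(rate=λ) likelihood is ∝ λ^n e^(−λΣtᵢ). Here n = 4 and Σtᵢ = 9.57 + 3.24 + 4.03 + 10.36 = 27.20.
Posterior ∝ λ^6e^(−9λ) · λ^4e^(−27.20λ) = λ^10e^(−36.20λ), i.e. Gamma(11, 36.20).
Mode = (a−1)/b = 10/36.20 ≈ 0.276.

λ̂_MAP = 0.276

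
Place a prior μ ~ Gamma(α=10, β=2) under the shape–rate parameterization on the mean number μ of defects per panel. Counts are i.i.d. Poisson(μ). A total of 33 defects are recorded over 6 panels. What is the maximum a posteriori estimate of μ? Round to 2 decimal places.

Σxᵢ = 33, n = 6.
Posterior ∝ μ^9e^(−2μ) · μ^33e^(−6μ) = μ^42e^(−8μ), i.e. Gamma(shape=43, rate=8).
The mode of a Gamma(a, b) with a ≥ 1 (shape–rate) is (a−1)/b = 42/8 ≈ 5.25.

μ̂_MAP = 5.25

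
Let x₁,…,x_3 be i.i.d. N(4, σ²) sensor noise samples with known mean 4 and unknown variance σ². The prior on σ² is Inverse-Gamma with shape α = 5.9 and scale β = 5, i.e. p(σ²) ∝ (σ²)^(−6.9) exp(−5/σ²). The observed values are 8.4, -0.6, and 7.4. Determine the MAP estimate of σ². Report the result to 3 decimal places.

Sum of squared deviations about the known mean: SS = (8.4−4)² + (-0.6−4)² + (7.4−4)² = 52.08.
The Normal likelihood contributes (σ²)^(−n/2) exp(−SS/(2σ²)), so the posterior is Inverse-Gamma(α + n/2, β + SS/2) = Inverse-Gamma(7.4, 31.04).
The mode of Inverse-Gamma(a, b) is b/(a+1) = 31.04/8.4 ≈ 3.695.

σ̂²_MAP = 3.695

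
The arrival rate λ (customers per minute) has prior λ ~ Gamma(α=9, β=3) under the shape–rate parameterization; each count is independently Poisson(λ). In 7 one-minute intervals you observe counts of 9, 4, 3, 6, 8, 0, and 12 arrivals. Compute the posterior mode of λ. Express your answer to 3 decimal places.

Σxᵢ = 9+4+3+6+8+0+12 = 42, with n = 7.
Posterior ∝ λ^8e^(−3λ) · λ^42e^(−7λ) = λ^50e^(−10λ), i.e. Gamma(shape=51, rate=10).
The mode of a Gamma(a, b) with a ≥ 1 (shape–rate) is (a−1)/b = 50/10 ≈ 5.000.

λ̂_MAP = 5.000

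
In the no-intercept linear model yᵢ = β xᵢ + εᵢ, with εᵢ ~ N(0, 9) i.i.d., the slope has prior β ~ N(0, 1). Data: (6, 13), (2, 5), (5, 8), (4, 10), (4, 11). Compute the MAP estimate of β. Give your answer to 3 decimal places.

log p(β | y) = −Σ(yᵢ − βxᵢ)²/(2·9) − β²/(2·1) + const.
Setting the derivative to zero: Σxᵢ(yᵢ − βxᵢ)/9 − β/1 = 0, so β = Σxᵢyᵢ / (Σxᵢ² + σ²/τ²).
Σxᵢyᵢ = 6·13 + 2·5 + 5·8 + 4·10 + 4·11 = 212; Σxᵢ² = 97; σ²/τ² = 9.
β̂_MAP = 212 / (97 + 9) = 212/106 ≈ 2.000.

β̂_MAP = 2.000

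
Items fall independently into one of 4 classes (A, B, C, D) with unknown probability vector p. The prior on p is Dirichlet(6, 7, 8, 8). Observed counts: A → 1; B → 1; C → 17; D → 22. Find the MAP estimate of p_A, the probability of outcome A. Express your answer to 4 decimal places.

The posterior is Dirichlet(αᵢ + nᵢ) = Dirichlet(7, 8, 25, 30).
For a Dirichlet(a₁,…,a_K) with all aᵢ > 1, the mode has j-th component (aⱼ − 1)/(Σaᵢ − K).
Here Σaᵢ = 70 and K = 4, so p_A = (7 − 1)/(70 − 4) = 6/66 ≈ 0.0909.

MAP estimate of p_A = 0.0909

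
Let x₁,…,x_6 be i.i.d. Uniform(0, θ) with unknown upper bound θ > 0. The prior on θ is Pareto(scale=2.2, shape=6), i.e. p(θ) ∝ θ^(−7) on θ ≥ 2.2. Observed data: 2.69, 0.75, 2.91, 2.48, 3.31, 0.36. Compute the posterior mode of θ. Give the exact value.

The Uniform(0, θ) likelihood is θ^(−n) for θ ≥ max(xᵢ), zero otherwise. Here max(xᵢ) = 3.31.
Posterior ∝ θ^(−7) · θ^(−6) = θ^(−13) on θ ≥ max(2.2, 3.31) = 3.31.
This density is strictly decreasing in θ, so the posterior mode lies at the lower boundary of the support.

θ̂_MAP = 3.31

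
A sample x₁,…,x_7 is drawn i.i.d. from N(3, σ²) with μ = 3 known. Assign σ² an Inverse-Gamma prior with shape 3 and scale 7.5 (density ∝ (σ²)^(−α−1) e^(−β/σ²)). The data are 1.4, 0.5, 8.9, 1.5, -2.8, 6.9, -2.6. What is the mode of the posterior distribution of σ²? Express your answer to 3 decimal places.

σ̂²_MAP = 9.405

Sum of squared deviations about the known mean: SS = (1.4−3)² + (0.5−3)² + (8.9−3)² + (1.5−3)² + (-2.8−3)² + (6.9−3)² + (-2.6−3)² = 126.08.
The Normal likelihood contributes (σ²)^(−n/2) exp(−SS/(2σ²)), so the posterior is Inverse-Gamma(α + n/2, β + SS/2) = Inverse-Gamma(6.5, 70.54).
The mode of Inverse-Gamma(a, b) is b/(a+1) = 70.54/7.5 ≈ 9.405.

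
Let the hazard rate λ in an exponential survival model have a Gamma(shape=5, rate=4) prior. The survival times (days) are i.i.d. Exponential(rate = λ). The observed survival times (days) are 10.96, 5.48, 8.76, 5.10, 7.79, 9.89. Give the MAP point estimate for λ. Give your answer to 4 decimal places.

The Exponential(rate=λ) likelihood is ∝ λ^n e^(−λΣtᵢ). Here n = 6 and Σtᵢ = 10.96 + 5.48 + 8.76 + 5.10 + 7.79 + 9.89 = 47.98.
Posterior ∝ λ^4e^(−4λ) · λ^6e^(−47.98λ) = λ^10e^(−51.98λ), i.e. Gamma(11, 51.98).
Mode = (a−1)/b = 10/51.98 ≈ 0.1924.

λ̂_MAP = 0.1924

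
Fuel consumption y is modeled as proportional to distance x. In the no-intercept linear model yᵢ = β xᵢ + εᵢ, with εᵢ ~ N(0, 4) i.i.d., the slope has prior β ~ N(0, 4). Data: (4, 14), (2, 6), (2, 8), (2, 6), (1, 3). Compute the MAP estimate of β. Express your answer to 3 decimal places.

β̂_MAP = 3.300

log p(β | y) = −Σ(yᵢ − βxᵢ)²/(2·4) − β²/(2·4) + const.
Setting the derivative to zero: Σxᵢ(yᵢ − βxᵢ)/4 − β/4 = 0, so β = Σxᵢyᵢ / (Σxᵢ² + σ²/τ²).
Σxᵢyᵢ = 4·14 + 2·6 + 2·8 + 2·6 + 1·3 = 99; Σxᵢ² = 29; σ²/τ² = 1.
β̂_MAP = 99 / (29 + 1) = 99/30 ≈ 3.300.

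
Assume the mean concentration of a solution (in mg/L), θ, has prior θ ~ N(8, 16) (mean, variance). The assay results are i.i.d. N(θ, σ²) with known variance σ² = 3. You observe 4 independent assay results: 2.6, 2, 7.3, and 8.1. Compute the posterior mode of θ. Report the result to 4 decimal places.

θ̂_MAP = 5.1343

n = 4; x̄ = (2.6 + 2 + 7.3 + 8.1)/4 = 20/4 = 5.
For a Normal prior and Normal likelihood with known variance, the posterior is Normal; its mode equals its mean, the precision-weighted average.
Prior precision 1/σ₀² = 1/16 = 0.0625; data precision n/σ² = 4/3.
θ̂ = (0.0625·8 + (4/3)·5) / (0.0625 + 4/3) = (43/6)/(67/48) = 344/67 ≈ 5.1343.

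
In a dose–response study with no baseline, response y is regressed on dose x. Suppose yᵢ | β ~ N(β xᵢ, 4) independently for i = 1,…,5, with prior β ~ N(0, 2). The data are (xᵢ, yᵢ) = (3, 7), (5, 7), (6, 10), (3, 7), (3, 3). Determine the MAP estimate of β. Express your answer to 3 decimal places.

log p(β | y) = −Σ(yᵢ − βxᵢ)²/(2·4) − β²/(2·2) + const.
Setting the derivative to zero: Σxᵢ(yᵢ − βxᵢ)/4 − β/2 = 0, so β = Σxᵢyᵢ / (Σxᵢ² + σ²/τ²).
Σxᵢyᵢ = 3·7 + 5·7 + 6·10 + 3·7 + 3·3 = 146; Σxᵢ² = 88; σ²/τ² = 2.
β̂_MAP = 146 / (88 + 2) = 146/90 ≈ 1.622.

β̂_MAP = 1.622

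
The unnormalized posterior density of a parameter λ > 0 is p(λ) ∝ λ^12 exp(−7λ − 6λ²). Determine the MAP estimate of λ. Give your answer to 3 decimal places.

ℓ'(λ) = 12/λ − 7 − 12λ. Setting this to zero and multiplying by λ: 12λ² + 7λ − 12 = 0.
λ = (−7 + √(7² + 4·12·12)) / (2·12) = (−7 + √625) / 24 = (−7 + 25)/24 = 3/4.
ℓ''(λ) = −12/λ² − 12 < 0, confirming a maximum.

λ̂_MAP = 0.750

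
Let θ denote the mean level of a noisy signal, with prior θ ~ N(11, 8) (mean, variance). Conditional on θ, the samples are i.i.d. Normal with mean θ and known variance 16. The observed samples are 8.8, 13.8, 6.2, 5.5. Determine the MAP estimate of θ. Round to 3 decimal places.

θ̂_MAP = 9.383

n = 4; x̄ = (8.8 + 13.8 + 6.2 + 5.5)/4 = 34.3/4 = 8.575.
For a Normal prior and Normal likelihood with known variance, the posterior is Normal; its mode equals its mean, the precision-weighted average.
Prior precision 1/σ₀² = 1/8 = 0.125; data precision n/σ² = 4/16 = 0.25.
θ̂ = (0.125·11 + 0.25·8.575) / (0.125 + 0.25) = 3.51875/0.375 = 563/60 ≈ 9.383.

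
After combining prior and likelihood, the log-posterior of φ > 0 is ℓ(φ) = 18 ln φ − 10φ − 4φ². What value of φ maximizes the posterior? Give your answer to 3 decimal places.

φ̂_MAP = 1.000

ℓ'(φ) = 18/φ − 10 − 8φ. Setting this to zero and multiplying by φ: 8φ² + 10φ − 18 = 0.
φ = (−10 + √(10² + 4·8·18)) / (2·8) = (−10 + √676) / 16 = (−10 + 26)/16 = 1.
ℓ''(φ) = −18/φ² − 8 < 0, confirming a maximum.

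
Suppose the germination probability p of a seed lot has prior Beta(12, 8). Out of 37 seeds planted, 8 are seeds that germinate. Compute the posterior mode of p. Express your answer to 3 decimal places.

p̂_MAP = 0.345

Prior: Beta(12, 8).
Data: 8 successes in 37 trials. The binomial likelihood contributes p^8(1−p)^29, so the posterior is Beta(12+8, 8+29) = Beta(20, 37).
For Beta(a, b) with a, b > 1 the mode is (a−1)/(a+b−2) = 19/55 ≈ 0.345.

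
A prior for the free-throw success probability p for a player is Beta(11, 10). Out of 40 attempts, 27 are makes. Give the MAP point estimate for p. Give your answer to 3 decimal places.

p̂_MAP = 0.627

Prior: Beta(11, 10).
Data: 27 successes in 40 trials. The binomial likelihood contributes p^27(1−p)^13, so the posterior is Beta(11+27, 10+13) = Beta(38, 23).
For Beta(a, b) with a, b > 1 the mode is (a−1)/(a+b−2) = 37/59 ≈ 0.627.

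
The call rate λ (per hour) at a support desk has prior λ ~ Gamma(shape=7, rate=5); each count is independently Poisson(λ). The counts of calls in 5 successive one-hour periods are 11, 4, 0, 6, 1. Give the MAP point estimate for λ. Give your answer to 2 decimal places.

Σxᵢ = 11+4+0+6+1 = 22, with n = 5.
Posterior ∝ λ^6e^(−5λ) · λ^22e^(−5λ) = λ^28e^(−10λ), i.e. Gamma(shape=29, rate=10).
The mode of a Gamma(a, b) with a ≥ 1 (shape–rate) is (a−1)/b = 28/10 ≈ 2.80.

λ̂_MAP = 2.80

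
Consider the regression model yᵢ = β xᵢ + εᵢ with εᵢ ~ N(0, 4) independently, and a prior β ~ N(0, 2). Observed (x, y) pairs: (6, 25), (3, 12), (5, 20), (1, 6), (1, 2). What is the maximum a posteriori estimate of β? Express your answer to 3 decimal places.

log p(β | y) = −Σ(yᵢ − βxᵢ)²/(2·4) − β²/(2·2) + const.
Setting the derivative to zero: Σxᵢ(yᵢ − βxᵢ)/4 − β/2 = 0, so β = Σxᵢyᵢ / (Σxᵢ² + σ²/τ²).
Σxᵢyᵢ = 6·25 + 3·12 + 5·20 + 1·6 + 1·2 = 294; Σxᵢ² = 72; σ²/τ² = 2.
β̂_MAP = 294 / (72 + 2) = 294/74 ≈ 3.973.

β̂_MAP = 3.973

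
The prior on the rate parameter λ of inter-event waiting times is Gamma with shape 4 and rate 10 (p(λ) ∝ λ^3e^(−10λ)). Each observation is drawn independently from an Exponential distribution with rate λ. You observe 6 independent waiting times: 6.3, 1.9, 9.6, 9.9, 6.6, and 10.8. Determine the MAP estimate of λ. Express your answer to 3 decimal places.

The Exponential(rate=λ) likelihood is ∝ λ^n e^(−λΣtᵢ). Here n = 6 and Σtᵢ = 6.3 + 1.9 + 9.6 + 9.9 + 6.6 + 10.8 = 45.1.
Posterior ∝ λ^3e^(−10λ) · λ^6e^(−45.1λ) = λ^9e^(−55.1λ), i.e. Gamma(10, 55.1).
Mode = (a−1)/b = 9/55.1 ≈ 0.163.

λ̂_MAP = 0.163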